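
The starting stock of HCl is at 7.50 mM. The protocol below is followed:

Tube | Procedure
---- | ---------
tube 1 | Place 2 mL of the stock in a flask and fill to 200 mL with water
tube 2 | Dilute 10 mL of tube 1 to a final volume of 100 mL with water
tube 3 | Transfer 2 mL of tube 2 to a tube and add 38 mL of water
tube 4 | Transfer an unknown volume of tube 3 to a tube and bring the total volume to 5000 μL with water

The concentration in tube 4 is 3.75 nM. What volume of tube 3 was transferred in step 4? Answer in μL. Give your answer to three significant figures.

50.0 μL

Step 1: 2 mL brought to 200 mL → factor 200/2 = 100
Step 2: 10 mL brought to 100 mL → factor 100/10 = 10
Step 3: 2 mL + 38 mL = 40 mL total → factor 40/2 = 20
Step 4: v brought to 5000 μL → factor = 5000 μL/v
Product of known-step factors = 20000
Overall factor = 7.50 mM / (3.75 nM) = 2 × 10^6
Step-4 factor = 2 × 10^6 / 20000 = 100
v = 5000 μL / 100 = 50.0 μL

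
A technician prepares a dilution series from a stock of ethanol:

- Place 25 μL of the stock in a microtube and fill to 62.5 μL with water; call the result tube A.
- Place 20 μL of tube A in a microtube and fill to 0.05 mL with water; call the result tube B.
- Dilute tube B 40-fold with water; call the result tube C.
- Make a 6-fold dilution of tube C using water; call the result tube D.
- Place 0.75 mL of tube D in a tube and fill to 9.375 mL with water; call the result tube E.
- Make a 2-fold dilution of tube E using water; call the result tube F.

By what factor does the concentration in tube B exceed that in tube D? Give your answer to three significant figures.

Step 1: 25 μL brought to 62.5 μL → factor 62.5/25 = 2.5
Step 2: 20 μL brought to 0.05 mL → factor 50/20 = 2.5
Step 3: 40-fold → factor 40
Step 4: 6-fold → factor 6
Dilution factor to tube B = 6.25; to tube D = 1500
[tube B]/[tube D] = (factor to tube D)/(factor to tube B) = 1500/6.25 = 240

240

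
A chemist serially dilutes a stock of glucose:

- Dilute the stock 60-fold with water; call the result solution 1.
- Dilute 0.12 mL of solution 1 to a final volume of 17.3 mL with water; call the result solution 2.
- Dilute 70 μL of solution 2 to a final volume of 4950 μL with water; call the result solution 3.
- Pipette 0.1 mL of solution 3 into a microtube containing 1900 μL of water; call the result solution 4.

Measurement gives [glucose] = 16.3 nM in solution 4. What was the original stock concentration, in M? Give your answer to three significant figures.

Step 1: 60-fold → factor 60
Step 2: 0.12 mL brought to 17.3 mL → factor 17.3/0.12 = 144.17
Step 3: 70 μL brought to 4950 μL → factor 4950/70 = 70.714
Step 4: 0.1 mL + 1900 μL = 2 mL total → factor 2/0.1 = 20
Overall dilution factor = 60 × 144.17 × 70.714 × 20 = 1.2234 × 10^7
Stock = 16.3 nM × 1.2234 × 10^7 = 1.994 × 10^8 nM = 0.199 M

0.199 M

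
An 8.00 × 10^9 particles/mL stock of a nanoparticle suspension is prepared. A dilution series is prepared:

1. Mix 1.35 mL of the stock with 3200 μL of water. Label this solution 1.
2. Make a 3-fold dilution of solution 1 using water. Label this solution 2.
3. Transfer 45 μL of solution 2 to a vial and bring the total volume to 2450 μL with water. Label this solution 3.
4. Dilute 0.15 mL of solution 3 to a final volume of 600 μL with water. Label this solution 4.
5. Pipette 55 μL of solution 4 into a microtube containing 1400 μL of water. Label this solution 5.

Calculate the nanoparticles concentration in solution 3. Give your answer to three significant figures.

Step 1: 1.35 mL + 3200 μL = 4.55 mL total → factor 4.55/1.35 = 3.3704
Step 2: 3-fold → factor 3
Step 3: 45 μL brought to 2450 μL → factor 2450/45 = 54.444
Dilution factor through solution 3 = 3.3704 × 3 × 54.444 = 550.49
[solution 3] = 8.00 × 10^9 particles/mL / 550.49 = 1.45 × 10^7 particles/mL

1.45 × 10^7 particles/mL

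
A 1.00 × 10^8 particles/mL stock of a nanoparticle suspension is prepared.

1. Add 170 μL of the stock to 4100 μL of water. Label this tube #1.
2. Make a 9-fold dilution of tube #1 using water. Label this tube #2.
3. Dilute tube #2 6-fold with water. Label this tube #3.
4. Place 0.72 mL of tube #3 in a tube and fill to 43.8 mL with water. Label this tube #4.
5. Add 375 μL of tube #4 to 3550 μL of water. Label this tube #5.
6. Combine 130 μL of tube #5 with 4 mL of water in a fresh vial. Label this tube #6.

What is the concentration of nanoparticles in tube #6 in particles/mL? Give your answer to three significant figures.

3.64 particles/mL

Step 1: 170 μL + 4100 μL = 4270 μL total → factor 4270/170 = 25.118
Step 2: 9-fold → factor 9
Step 3: 6-fold → factor 6
Step 4: 0.72 mL brought to 43.8 mL → factor 43.8/0.72 = 60.833
Step 5: 375 μL + 3550 μL = 3925 μL total → factor 3925/375 = 10.467
Step 6: 130 μL + 4 mL = 4130 μL total → factor 4130/130 = 31.769
Dilution factor through tube #6 = 25.118 × 9 × 6 × 60.833 × 10.467 × 31.769 = 2.7437 × 10^7
[tube #6] = 1.00 × 10^8 particles/mL / 2.7437 × 10^7 = 3.64 particles/mL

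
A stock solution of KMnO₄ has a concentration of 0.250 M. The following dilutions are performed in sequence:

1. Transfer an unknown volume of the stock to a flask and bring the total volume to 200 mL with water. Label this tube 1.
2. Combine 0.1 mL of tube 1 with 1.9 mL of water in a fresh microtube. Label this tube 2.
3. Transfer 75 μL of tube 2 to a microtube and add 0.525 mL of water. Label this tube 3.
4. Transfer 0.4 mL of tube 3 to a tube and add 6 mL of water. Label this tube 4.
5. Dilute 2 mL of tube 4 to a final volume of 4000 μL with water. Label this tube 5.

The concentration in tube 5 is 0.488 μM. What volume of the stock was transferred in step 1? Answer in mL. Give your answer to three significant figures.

2.00 mL

Step 1: v brought to 200 mL → factor = 200 mL/v
Step 2: 0.1 mL + 1.9 mL = 2 mL total → factor 2/0.1 = 20
Step 3: 75 μL + 0.525 mL = 600 μL total → factor 600/75 = 8
Step 4: 0.4 mL + 6 mL = 6.4 mL total → factor 6.4/0.4 = 16
Step 5: 2 mL brought to 4000 μL → factor 4/2 = 2
Product of known-step factors = 5120
Overall factor = 0.250 M / (0.488 μM) = 5.123 × 10^5
Step-1 factor = 5.123 × 10^5 / 5120 = 100.06
v = 200 mL / 100.06 = 2.00 mL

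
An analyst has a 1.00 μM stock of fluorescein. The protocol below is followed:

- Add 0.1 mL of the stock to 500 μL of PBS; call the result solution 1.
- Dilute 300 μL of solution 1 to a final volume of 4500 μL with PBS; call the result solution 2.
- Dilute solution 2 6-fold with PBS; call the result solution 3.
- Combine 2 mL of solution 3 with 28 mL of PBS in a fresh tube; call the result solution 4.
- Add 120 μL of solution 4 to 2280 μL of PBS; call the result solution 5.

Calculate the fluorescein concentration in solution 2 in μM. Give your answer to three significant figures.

0.0111 μM

Step 1: 0.1 mL + 500 μL = 0.6 mL total → factor 0.6/0.1 = 6
Step 2: 300 μL brought to 4500 μL → factor 4500/300 = 15
Dilution factor through solution 2 = 6 × 15 = 90
[solution 2] = 1.00 μM / 90 = 0.0111 μM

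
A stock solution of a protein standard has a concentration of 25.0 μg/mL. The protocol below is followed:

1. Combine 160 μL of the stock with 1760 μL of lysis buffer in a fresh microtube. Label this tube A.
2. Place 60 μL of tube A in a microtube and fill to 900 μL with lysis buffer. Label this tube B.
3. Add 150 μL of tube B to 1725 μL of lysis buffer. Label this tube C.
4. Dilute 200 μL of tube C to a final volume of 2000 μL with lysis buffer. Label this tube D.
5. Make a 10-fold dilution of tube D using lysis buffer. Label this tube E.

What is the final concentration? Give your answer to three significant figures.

Step 1: 160 μL + 1760 μL = 1920 μL total → factor 1920/160 = 12
Step 2: 60 μL brought to 900 μL → factor 900/60 = 15
Step 3: 150 μL + 1725 μL = 1875 μL total → factor 1875/150 = 12.5
Step 4: 200 μL brought to 2000 μL → factor 2000/200 = 10
Step 5: 10-fold → factor 10
Overall dilution factor = 12 × 15 × 12.5 × 10 × 10 = 2.25 × 10^5
Final = 25.0 μg/mL / 2.25 × 10^5 = 0.000111 μg/mL

0.000111 μg/mL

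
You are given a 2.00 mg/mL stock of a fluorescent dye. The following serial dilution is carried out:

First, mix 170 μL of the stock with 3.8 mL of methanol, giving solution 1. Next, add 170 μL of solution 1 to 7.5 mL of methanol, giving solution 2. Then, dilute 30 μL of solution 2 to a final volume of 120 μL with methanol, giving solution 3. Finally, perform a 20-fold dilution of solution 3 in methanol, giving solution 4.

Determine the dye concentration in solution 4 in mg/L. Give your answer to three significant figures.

Step 1: 170 μL + 3.8 mL = 3970 μL total → factor 3970/170 = 23.353
Step 2: 170 μL + 7.5 mL = 7670 μL total → factor 7670/170 = 45.118
Step 3: 30 μL brought to 120 μL → factor 120/30 = 4
Step 4: 20-fold → factor 20
Overall dilution factor = 23.353 × 45.118 × 4 × 20 = 84290
Final = 2.00 mg/mL / 84290 = 2.373 × 10^-5 mg/mL = 0.0237 mg/L

0.0237 mg/L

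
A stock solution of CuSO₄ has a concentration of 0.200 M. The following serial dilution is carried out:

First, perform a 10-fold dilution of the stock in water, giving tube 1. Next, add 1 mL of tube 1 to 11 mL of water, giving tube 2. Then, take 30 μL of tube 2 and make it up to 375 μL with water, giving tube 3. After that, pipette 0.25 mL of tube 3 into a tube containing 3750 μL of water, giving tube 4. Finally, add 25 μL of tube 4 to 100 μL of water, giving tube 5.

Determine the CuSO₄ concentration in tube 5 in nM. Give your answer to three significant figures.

1.67 × 10^3 nM

Step 1: 10-fold → factor 10
Step 2: 1 mL + 11 mL = 12 mL total → factor 12/1 = 12
Step 3: 30 μL brought to 375 μL → factor 375/30 = 12.5
Step 4: 0.25 mL + 3750 μL = 4 mL total → factor 4/0.25 = 16
Step 5: 25 μL + 100 μL = 125 μL total → factor 125/25 = 5
Overall dilution factor = 10 × 12 × 12.5 × 16 × 5 = 1.2 × 10^5
Final = 0.200 M / 1.2 × 10^5 = 1.667 × 10^-6 M = 1.67 × 10^3 nM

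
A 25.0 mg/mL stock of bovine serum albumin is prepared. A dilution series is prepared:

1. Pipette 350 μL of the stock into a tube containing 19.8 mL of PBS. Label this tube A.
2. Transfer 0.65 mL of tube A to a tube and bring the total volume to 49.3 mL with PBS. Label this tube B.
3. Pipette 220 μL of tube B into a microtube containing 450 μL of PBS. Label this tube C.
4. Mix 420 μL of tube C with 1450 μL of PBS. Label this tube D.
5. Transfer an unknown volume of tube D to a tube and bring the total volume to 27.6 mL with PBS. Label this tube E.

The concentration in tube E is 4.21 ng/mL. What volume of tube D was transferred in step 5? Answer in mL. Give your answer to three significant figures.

Step 1: 350 μL + 19.8 mL = 20150 μL total → factor 20150/350 = 57.571
Step 2: 0.65 mL brought to 49.3 mL → factor 49.3/0.65 = 75.846
Step 3: 220 μL + 450 μL = 670 μL total → factor 670/220 = 3.0455
Step 4: 420 μL + 1450 μL = 1870 μL total → factor 1870/420 = 4.4524
Step 5: v brought to 27.6 mL → factor = 27.6 mL/v
Product of known-step factors = 59209
Overall factor = 25.0 mg/mL / (4.21 ng/mL) = 5.9382 × 10^6
Step-5 factor = 5.9382 × 10^6 / 59209 = 100.29
v = 27.6 mL / 100.29 = 0.275 mL

0.275 mL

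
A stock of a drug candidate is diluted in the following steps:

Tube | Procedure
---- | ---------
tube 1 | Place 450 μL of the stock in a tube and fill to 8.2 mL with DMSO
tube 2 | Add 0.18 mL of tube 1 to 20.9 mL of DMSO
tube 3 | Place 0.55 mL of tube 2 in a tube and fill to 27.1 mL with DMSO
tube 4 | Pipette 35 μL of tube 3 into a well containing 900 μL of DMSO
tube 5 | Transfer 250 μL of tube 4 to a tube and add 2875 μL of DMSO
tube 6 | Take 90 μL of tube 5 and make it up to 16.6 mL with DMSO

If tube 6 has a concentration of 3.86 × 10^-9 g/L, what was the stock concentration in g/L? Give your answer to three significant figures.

25.0 g/L

Step 1: 450 μL brought to 8.2 mL → factor 8200/450 = 18.222
Step 2: 0.18 mL + 20.9 mL = 21.08 mL total → factor 21.08/0.18 = 117.11
Step 3: 0.55 mL brought to 27.1 mL → factor 27.1/0.55 = 49.273
Step 4: 35 μL + 900 μL = 935 μL total → factor 935/35 = 26.714
Step 5: 250 μL + 2875 μL = 3125 μL total → factor 3125/250 = 12.5
Step 6: 90 μL brought to 16.6 mL → factor 16600/90 = 184.44
Overall dilution factor = 18.222 × 117.11 × 49.273 × 26.714 × 12.5 × 184.44 = 6.4763 × 10^9
Stock = 3.86 × 10^-9 g/L × 6.4763 × 10^9 = 25.0 g/L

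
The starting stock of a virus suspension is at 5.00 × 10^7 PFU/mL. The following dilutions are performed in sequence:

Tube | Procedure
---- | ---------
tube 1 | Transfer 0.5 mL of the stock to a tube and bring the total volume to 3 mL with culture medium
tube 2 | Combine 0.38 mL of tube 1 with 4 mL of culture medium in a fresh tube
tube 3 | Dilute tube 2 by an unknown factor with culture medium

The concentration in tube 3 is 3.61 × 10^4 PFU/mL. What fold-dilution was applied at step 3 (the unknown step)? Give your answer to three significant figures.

Step 1: 0.5 mL brought to 3 mL → factor 3/0.5 = 6
Step 2: 0.38 mL + 4 mL = 4.38 mL total → factor 4.38/0.38 = 11.526
Step 3: unknown factor x
Product of known-step factors = 69.158
Overall factor = 5.00 × 10^7 PFU/mL / (3.61 × 10^4 PFU/mL) = 1385
x = 1385 / 69.158 = 20.0

20.0-fold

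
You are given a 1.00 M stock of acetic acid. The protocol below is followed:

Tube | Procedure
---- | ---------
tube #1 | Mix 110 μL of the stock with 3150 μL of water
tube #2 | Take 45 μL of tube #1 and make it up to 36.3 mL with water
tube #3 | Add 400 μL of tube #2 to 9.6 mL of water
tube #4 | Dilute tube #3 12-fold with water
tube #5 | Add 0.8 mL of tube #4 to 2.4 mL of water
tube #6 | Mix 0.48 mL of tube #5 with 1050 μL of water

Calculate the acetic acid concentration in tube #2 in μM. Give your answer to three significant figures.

41.8 μM

Step 1: 110 μL + 3150 μL = 3260 μL total → factor 3260/110 = 29.636
Step 2: 45 μL brought to 36.3 mL → factor 36300/45 = 806.67
Dilution factor through tube #2 = 29.636 × 806.67 = 23907
[tube #2] = 1.00 M / 23907 = 4.183 × 10^-5 M = 41.8 μM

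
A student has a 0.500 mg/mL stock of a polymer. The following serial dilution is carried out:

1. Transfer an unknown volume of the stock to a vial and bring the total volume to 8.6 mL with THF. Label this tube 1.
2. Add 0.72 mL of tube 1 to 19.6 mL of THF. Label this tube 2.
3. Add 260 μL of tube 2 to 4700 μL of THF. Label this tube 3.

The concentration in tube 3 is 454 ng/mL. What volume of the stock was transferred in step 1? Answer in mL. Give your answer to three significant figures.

Step 1: v brought to 8.6 mL → factor = 8.6 mL/v
Step 2: 0.72 mL + 19.6 mL = 20.32 mL total → factor 20.32/0.72 = 28.222
Step 3: 260 μL + 4700 μL = 4960 μL total → factor 4960/260 = 19.077
Product of known-step factors = 538.39
Overall factor = 0.500 mg/mL / (454 ng/mL) = 1101.3
Step-1 factor = 1101.3 / 538.39 = 2.0456
v = 8.6 mL / 2.0456 = 4.20 mL

4.20 mL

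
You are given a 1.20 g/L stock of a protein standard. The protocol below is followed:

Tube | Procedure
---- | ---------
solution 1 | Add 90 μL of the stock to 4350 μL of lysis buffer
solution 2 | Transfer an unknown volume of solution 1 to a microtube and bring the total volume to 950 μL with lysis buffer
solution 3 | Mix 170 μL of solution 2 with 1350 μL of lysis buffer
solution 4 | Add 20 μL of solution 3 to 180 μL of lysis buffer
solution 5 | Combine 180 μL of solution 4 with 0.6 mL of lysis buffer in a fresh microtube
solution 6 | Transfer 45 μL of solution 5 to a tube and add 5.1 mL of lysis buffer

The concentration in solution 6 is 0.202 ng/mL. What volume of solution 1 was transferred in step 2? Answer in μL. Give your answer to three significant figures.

349 μL

Step 1: 90 μL + 4350 μL = 4440 μL total → factor 4440/90 = 49.333
Step 2: v brought to 950 μL → factor = 950 μL/v
Step 3: 170 μL + 1350 μL = 1520 μL total → factor 1520/170 = 8.9412
Step 4: 20 μL + 180 μL = 200 μL total → factor 200/20 = 10
Step 5: 180 μL + 0.6 mL = 780 μL total → factor 780/180 = 4.3333
Step 6: 45 μL + 5.1 mL = 5145 μL total → factor 5145/45 = 114.33
Product of known-step factors = 2.1854 × 10^6
Overall factor = 1.20 g/L / (0.202 ng/mL) = 5.9406 × 10^6
Step-2 factor = 5.9406 × 10^6 / 2.1854 × 10^6 = 2.7183
v = 950 μL / 2.7183 = 349 μL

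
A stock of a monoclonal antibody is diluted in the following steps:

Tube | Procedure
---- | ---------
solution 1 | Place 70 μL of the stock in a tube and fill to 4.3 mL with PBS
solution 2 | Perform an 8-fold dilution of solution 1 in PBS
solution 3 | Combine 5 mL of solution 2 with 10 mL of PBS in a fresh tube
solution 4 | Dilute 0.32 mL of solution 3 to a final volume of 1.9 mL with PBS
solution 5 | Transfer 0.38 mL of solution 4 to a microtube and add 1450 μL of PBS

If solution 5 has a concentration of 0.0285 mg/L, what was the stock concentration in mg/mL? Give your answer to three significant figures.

Step 1: 70 μL brought to 4.3 mL → factor 4300/70 = 61.429
Step 2: 8-fold → factor 8
Step 3: 5 mL + 10 mL = 15 mL total → factor 15/5 = 3
Step 4: 0.32 mL brought to 1.9 mL → factor 1.9/0.32 = 5.9375
Step 5: 0.38 mL + 1450 μL = 1.83 mL total → factor 1.83/0.38 = 4.8158
Overall dilution factor = 61.429 × 8 × 3 × 5.9375 × 4.8158 = 42155
Stock = 0.0285 mg/L × 42155 = 1201 mg/L = 1.20 mg/mL

1.20 mg/mL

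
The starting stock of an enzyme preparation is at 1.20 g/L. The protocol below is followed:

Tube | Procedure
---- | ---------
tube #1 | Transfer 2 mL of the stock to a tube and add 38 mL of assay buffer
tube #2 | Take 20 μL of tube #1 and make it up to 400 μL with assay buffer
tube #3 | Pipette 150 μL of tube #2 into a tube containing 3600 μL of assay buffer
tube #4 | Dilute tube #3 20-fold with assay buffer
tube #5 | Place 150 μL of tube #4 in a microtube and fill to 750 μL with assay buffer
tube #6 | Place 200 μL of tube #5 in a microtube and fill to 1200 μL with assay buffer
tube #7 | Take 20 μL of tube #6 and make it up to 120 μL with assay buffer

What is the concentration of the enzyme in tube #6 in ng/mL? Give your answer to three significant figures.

0.200 ng/mL

Step 1: 2 mL + 38 mL = 40 mL total → factor 40/2 = 20
Step 2: 20 μL brought to 400 μL → factor 400/20 = 20
Step 3: 150 μL + 3600 μL = 3750 μL total → factor 3750/150 = 25
Step 4: 20-fold → factor 20
Step 5: 150 μL brought to 750 μL → factor 750/150 = 5
Step 6: 200 μL brought to 1200 μL → factor 1200/200 = 6
Dilution factor through tube #6 = 20 × 20 × 25 × 20 × 5 × 6 = 6 × 10^6
[tube #6] = 1.20 g/L / 6 × 10^6 = 2.000 × 10^-7 g/L = 0.200 ng/mL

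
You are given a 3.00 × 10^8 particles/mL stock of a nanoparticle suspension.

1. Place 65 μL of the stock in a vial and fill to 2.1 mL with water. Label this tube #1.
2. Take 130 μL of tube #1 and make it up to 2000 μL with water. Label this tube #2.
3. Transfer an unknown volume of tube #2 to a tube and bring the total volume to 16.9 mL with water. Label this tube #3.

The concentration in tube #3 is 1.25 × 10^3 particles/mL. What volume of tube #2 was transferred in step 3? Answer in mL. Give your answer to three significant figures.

0.0350 mL

Step 1: 65 μL brought to 2.1 mL → factor 2100/65 = 32.308
Step 2: 130 μL brought to 2000 μL → factor 2000/130 = 15.385
Step 3: v brought to 16.9 mL → factor = 16.9 mL/v
Product of known-step factors = 497.04
Overall factor = 3.00 × 10^8 particles/mL / (1.25 × 10^3 particles/mL) = 2.4 × 10^5
Step-3 factor = 2.4 × 10^5 / 497.04 = 482.86
v = 16.9 mL / 482.86 = 0.0350 mL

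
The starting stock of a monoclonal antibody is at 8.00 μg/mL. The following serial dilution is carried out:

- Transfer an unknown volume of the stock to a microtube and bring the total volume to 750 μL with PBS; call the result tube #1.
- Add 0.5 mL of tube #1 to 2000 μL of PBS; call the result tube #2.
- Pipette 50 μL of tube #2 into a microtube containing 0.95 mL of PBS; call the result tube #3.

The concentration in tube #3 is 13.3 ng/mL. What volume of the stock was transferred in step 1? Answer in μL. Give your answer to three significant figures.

Step 1: v brought to 750 μL → factor = 750 μL/v
Step 2: 0.5 mL + 2000 μL = 2.5 mL total → factor 2.5/0.5 = 5
Step 3: 50 μL + 0.95 mL = 1000 μL total → factor 1000/50 = 20
Product of known-step factors = 100
Overall factor = 8.00 μg/mL / (13.3 ng/mL) = 601.5
Step-1 factor = 601.5 / 100 = 6.015
v = 750 μL / 6.015 = 125 μL

125 μL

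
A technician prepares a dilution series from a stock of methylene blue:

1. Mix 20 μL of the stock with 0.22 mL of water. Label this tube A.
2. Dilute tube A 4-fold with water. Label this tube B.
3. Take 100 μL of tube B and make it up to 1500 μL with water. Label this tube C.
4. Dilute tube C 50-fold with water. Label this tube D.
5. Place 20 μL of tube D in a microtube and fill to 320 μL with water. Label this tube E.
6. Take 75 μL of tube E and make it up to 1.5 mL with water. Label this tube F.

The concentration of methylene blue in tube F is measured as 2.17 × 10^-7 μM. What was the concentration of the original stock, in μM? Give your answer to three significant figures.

Step 1: 20 μL + 0.22 mL = 240 μL total → factor 240/20 = 12
Step 2: 4-fold → factor 4
Step 3: 100 μL brought to 1500 μL → factor 1500/100 = 15
Step 4: 50-fold → factor 50
Step 5: 20 μL brought to 320 μL → factor 320/20 = 16
Step 6: 75 μL brought to 1.5 mL → factor 1500/75 = 20
Overall dilution factor = 12 × 4 × 15 × 50 × 16 × 20 = 1.152 × 10^7
Stock = 2.17 × 10^-7 μM × 1.152 × 10^7 = 2.50 μM

2.50 μM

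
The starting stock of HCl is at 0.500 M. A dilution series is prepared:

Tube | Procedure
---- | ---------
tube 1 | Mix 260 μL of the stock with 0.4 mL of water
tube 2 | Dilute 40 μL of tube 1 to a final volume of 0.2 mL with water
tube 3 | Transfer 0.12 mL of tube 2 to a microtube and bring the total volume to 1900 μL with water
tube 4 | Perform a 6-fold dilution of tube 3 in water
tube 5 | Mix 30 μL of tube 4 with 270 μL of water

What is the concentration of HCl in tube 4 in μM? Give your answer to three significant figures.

Step 1: 260 μL + 0.4 mL = 660 μL total → factor 660/260 = 2.5385
Step 2: 40 μL brought to 0.2 mL → factor 200/40 = 5
Step 3: 0.12 mL brought to 1900 μL → factor 1.9/0.12 = 15.833
Step 4: 6-fold → factor 6
Dilution factor through tube 4 = 2.5385 × 5 × 15.833 × 6 = 1205.8
[tube 4] = 0.500 M / 1205.8 = 0.0004147 M = 415 μM

415 μM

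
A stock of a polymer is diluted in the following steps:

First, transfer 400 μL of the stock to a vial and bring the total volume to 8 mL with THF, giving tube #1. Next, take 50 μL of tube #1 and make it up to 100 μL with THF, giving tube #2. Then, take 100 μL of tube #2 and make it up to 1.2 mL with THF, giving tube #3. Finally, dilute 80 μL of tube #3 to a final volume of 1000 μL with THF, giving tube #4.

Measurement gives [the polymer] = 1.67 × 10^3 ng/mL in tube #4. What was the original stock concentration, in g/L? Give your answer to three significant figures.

Step 1: 400 μL brought to 8 mL → factor 8000/400 = 20
Step 2: 50 μL brought to 100 μL → factor 100/50 = 2
Step 3: 100 μL brought to 1.2 mL → factor 1200/100 = 12
Step 4: 80 μL brought to 1000 μL → factor 1000/80 = 12.5
Overall dilution factor = 20 × 2 × 12 × 12.5 = 6000
Stock = 1.67 × 10^3 ng/mL × 6000 = 1.002 × 10^7 ng/mL = 10.0 g/L

10.0 g/L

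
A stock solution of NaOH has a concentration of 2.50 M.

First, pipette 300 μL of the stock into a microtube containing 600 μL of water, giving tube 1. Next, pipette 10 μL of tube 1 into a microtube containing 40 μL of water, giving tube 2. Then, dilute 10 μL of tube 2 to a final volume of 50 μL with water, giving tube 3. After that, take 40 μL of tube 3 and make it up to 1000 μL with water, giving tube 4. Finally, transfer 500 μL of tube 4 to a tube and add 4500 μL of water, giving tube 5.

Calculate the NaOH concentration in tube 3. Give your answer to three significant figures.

0.0333 M

Step 1: 300 μL + 600 μL = 900 μL total → factor 900/300 = 3
Step 2: 10 μL + 40 μL = 50 μL total → factor 50/10 = 5
Step 3: 10 μL brought to 50 μL → factor 50/10 = 5
Dilution factor through tube 3 = 3 × 5 × 5 = 75
[tube 3] = 2.50 M / 75 = 0.0333 M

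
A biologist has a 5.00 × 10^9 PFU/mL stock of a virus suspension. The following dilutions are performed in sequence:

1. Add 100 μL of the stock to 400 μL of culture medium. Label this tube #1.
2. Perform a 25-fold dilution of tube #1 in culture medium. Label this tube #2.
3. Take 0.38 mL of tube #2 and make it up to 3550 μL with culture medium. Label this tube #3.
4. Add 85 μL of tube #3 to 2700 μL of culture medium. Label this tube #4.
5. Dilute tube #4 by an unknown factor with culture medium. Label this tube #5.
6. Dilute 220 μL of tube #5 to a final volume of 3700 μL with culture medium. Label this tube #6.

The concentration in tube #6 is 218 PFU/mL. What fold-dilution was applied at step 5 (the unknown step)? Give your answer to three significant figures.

Step 1: 100 μL + 400 μL = 500 μL total → factor 500/100 = 5
Step 2: 25-fold → factor 25
Step 3: 0.38 mL brought to 3550 μL → factor 3.55/0.38 = 9.3421
Step 4: 85 μL + 2700 μL = 2785 μL total → factor 2785/85 = 32.765
Step 5: unknown factor x
Step 6: 220 μL brought to 3700 μL → factor 3700/220 = 16.818
Product of known-step factors = 6.4349 × 10^5
Overall factor = 5.00 × 10^9 PFU/mL / (218 PFU/mL) = 2.2936 × 10^7
x = 2.2936 × 10^7 / 6.4349 × 10^5 = 35.6

35.6-fold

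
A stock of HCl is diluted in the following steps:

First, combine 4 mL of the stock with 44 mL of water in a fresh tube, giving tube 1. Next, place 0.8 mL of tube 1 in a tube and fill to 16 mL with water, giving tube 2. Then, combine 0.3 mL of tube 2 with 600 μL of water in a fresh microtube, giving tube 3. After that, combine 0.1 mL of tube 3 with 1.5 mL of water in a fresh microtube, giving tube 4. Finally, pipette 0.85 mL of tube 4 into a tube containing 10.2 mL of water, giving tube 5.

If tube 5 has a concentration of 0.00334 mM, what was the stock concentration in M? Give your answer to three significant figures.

Step 1: 4 mL + 44 mL = 48 mL total → factor 48/4 = 12
Step 2: 0.8 mL brought to 16 mL → factor 16/0.8 = 20
Step 3: 0.3 mL + 600 μL = 0.9 mL total → factor 0.9/0.3 = 3
Step 4: 0.1 mL + 1.5 mL = 1.6 mL total → factor 1.6/0.1 = 16
Step 5: 0.85 mL + 10.2 mL = 11.05 mL total → factor 11.05/0.85 = 13
Overall dilution factor = 12 × 20 × 3 × 16 × 13 = 1.4976 × 10^5
Stock = 0.00334 mM × 1.4976 × 10^5 = 500.2 mM = 0.500 M

0.500 M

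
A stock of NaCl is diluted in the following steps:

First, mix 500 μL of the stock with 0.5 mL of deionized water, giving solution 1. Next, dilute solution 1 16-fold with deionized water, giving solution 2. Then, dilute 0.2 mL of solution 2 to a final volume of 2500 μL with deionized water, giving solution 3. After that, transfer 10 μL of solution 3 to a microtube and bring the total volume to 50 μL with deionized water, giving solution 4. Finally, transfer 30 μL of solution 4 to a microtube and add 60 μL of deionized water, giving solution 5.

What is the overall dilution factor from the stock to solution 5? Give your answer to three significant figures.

Step 1: 500 μL + 0.5 mL = 1000 μL total → factor 1000/500 = 2
Step 2: 16-fold → factor 16
Step 3: 0.2 mL brought to 2500 μL → factor 2.5/0.2 = 12.5
Step 4: 10 μL brought to 50 μL → factor 50/10 = 5
Step 5: 30 μL + 60 μL = 90 μL total → factor 90/30 = 3
Overall dilution factor = 2 × 16 × 12.5 × 5 × 3 = 6000

6.00 × 10^3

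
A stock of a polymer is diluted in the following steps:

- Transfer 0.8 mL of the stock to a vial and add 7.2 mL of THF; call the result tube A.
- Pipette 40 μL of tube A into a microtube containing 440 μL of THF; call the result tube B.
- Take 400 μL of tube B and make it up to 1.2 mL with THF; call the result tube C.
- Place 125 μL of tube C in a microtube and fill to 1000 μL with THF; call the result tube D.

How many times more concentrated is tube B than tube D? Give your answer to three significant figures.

24.0

Step 1: 0.8 mL + 7.2 mL = 8 mL total → factor 8/0.8 = 10
Step 2: 40 μL + 440 μL = 480 μL total → factor 480/40 = 12
Step 3: 400 μL brought to 1.2 mL → factor 1200/400 = 3
Step 4: 125 μL brought to 1000 μL → factor 1000/125 = 8
Dilution factor to tube B = 120; to tube D = 2880
[tube B]/[tube D] = (factor to tube D)/(factor to tube B) = 2880/120 = 24.0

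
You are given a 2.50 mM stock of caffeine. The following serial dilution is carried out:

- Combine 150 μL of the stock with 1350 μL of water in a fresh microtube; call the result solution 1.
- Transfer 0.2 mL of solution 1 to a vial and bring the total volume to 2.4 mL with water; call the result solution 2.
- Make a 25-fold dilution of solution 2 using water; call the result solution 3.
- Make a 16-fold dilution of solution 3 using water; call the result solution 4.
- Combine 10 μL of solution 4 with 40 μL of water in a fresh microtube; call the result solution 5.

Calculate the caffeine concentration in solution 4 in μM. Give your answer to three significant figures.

Step 1: 150 μL + 1350 μL = 1500 μL total → factor 1500/150 = 10
Step 2: 0.2 mL brought to 2.4 mL → factor 2.4/0.2 = 12
Step 3: 25-fold → factor 25
Step 4: 16-fold → factor 16
Dilution factor through solution 4 = 10 × 12 × 25 × 16 = 48000
[solution 4] = 2.50 mM / 48000 = 5.208 × 10^-5 mM = 0.0521 μM

0.0521 μM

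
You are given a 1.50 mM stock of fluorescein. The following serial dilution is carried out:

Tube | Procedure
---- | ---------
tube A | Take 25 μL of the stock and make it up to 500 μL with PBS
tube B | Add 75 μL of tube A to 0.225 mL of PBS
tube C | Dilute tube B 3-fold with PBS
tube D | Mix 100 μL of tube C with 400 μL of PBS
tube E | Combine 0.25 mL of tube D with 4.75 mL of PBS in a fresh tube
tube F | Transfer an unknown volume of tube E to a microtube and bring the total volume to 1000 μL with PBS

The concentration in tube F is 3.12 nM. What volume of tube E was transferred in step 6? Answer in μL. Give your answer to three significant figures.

Step 1: 25 μL brought to 500 μL → factor 500/25 = 20
Step 2: 75 μL + 0.225 mL = 300 μL total → factor 300/75 = 4
Step 3: 3-fold → factor 3
Step 4: 100 μL + 400 μL = 500 μL total → factor 500/100 = 5
Step 5: 0.25 mL + 4.75 mL = 5 mL total → factor 5/0.25 = 20
Step 6: v brought to 1000 μL → factor = 1000 μL/v
Product of known-step factors = 24000
Overall factor = 1.50 mM / (3.12 nM) = 4.8077 × 10^5
Step-6 factor = 4.8077 × 10^5 / 24000 = 20.032
v = 1000 μL / 20.032 = 49.9 μL

49.9 μL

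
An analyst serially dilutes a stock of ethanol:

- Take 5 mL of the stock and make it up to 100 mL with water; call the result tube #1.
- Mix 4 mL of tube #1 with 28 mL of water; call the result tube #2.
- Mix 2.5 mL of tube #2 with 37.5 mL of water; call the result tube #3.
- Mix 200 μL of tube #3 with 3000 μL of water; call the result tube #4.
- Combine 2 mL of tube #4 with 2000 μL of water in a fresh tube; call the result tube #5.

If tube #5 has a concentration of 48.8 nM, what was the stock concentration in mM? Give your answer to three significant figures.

4.00 mM

Step 1: 5 mL brought to 100 mL → factor 100/5 = 20
Step 2: 4 mL + 28 mL = 32 mL total → factor 32/4 = 8
Step 3: 2.5 mL + 37.5 mL = 40 mL total → factor 40/2.5 = 16
Step 4: 200 μL + 3000 μL = 3200 μL total → factor 3200/200 = 16
Step 5: 2 mL + 2000 μL = 4 mL total → factor 4/2 = 2
Overall dilution factor = 20 × 8 × 16 × 16 × 2 = 81920
Stock = 48.8 nM × 81920 = 3.998 × 10^6 nM = 4.00 mM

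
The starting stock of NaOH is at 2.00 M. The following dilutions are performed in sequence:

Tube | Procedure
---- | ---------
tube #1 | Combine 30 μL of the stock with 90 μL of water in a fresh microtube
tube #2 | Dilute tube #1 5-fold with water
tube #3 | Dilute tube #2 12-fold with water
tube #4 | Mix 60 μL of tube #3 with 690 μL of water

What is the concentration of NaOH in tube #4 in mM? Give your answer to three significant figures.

0.667 mM

Step 1: 30 μL + 90 μL = 120 μL total → factor 120/30 = 4
Step 2: 5-fold → factor 5
Step 3: 12-fold → factor 12
Step 4: 60 μL + 690 μL = 750 μL total → factor 750/60 = 12.5
Overall dilution factor = 4 × 5 × 12 × 12.5 = 3000
Final = 2.00 M / 3000 = 0.0006667 M = 0.667 mM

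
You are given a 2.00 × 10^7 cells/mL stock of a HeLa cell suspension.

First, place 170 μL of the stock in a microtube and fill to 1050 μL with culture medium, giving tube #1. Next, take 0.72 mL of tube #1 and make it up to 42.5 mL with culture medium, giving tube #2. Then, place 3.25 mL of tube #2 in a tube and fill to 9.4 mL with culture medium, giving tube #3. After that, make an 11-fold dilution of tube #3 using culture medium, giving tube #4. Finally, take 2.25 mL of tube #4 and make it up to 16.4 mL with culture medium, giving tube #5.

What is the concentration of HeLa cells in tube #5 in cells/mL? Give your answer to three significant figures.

Step 1: 170 μL brought to 1050 μL → factor 1050/170 = 6.1765
Step 2: 0.72 mL brought to 42.5 mL → factor 42.5/0.72 = 59.028
Step 3: 3.25 mL brought to 9.4 mL → factor 9.4/3.25 = 2.8923
Step 4: 11-fold → factor 11
Step 5: 2.25 mL brought to 16.4 mL → factor 16.4/2.25 = 7.2889
Overall dilution factor = 6.1765 × 59.028 × 2.8923 × 11 × 7.2889 = 84546
Final = 2.00 × 10^7 cells/mL / 84546 = 237 cells/mL

237 cells/mL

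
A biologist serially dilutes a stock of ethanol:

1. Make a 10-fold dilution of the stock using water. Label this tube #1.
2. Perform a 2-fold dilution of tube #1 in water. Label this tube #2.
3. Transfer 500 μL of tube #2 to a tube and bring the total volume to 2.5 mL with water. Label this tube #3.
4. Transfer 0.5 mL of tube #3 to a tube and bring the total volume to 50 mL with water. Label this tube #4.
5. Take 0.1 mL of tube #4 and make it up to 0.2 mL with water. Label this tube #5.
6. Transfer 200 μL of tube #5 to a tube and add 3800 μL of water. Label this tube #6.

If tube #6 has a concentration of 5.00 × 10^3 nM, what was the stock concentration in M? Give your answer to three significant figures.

Step 1: 10-fold → factor 10
Step 2: 2-fold → factor 2
Step 3: 500 μL brought to 2.5 mL → factor 2500/500 = 5
Step 4: 0.5 mL brought to 50 mL → factor 50/0.5 = 100
Step 5: 0.1 mL brought to 0.2 mL → factor 0.2/0.1 = 2
Step 6: 200 μL + 3800 μL = 4000 μL total → factor 4000/200 = 20
Overall dilution factor = 10 × 2 × 5 × 100 × 2 × 20 = 4 × 10^5
Stock = 5.00 × 10^3 nM × 4 × 10^5 = 2.000 × 10^9 nM = 2.00 M

2.00 M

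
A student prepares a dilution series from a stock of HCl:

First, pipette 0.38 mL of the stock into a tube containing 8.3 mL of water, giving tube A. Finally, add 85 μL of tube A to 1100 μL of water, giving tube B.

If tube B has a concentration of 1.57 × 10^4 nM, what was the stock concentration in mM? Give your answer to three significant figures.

Step 1: 0.38 mL + 8.3 mL = 8.68 mL total → factor 8.68/0.38 = 22.842
Step 2: 85 μL + 1100 μL = 1185 μL total → factor 1185/85 = 13.941
Overall dilution factor = 22.842 × 13.941 = 318.45
Stock = 1.57 × 10^4 nM × 318.45 = 5.000 × 10^6 nM = 5.00 mM

5.00 mM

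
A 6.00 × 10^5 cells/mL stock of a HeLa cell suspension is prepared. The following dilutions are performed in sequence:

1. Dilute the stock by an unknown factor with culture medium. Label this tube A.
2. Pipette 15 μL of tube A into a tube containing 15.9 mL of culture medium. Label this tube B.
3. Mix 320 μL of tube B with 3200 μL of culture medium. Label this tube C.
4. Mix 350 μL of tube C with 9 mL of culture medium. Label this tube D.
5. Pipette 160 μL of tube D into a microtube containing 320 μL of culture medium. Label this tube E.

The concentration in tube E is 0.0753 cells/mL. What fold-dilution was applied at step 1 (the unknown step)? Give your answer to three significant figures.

8.52-fold

Step 1: unknown factor x
Step 2: 15 μL + 15.9 mL = 15915 μL total → factor 15915/15 = 1061
Step 3: 320 μL + 3200 μL = 3520 μL total → factor 3520/320 = 11
Step 4: 350 μL + 9 mL = 9350 μL total → factor 9350/350 = 26.714
Step 5: 160 μL + 320 μL = 480 μL total → factor 480/160 = 3
Product of known-step factors = 9.3535 × 10^5
Overall factor = 6.00 × 10^5 cells/mL / (0.0753 cells/mL) = 7.9681 × 10^6
x = 7.9681 × 10^6 / 9.3535 × 10^5 = 8.52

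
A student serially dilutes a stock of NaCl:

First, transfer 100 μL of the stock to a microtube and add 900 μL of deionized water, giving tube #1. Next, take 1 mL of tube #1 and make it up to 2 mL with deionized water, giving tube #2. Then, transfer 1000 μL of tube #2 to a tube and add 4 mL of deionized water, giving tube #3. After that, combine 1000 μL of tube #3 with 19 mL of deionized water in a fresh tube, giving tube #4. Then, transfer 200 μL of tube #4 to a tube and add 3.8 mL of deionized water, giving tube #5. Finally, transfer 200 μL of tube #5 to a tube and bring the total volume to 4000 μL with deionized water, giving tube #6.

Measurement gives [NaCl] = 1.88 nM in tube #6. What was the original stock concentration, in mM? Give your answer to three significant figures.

1.50 mM

Step 1: 100 μL + 900 μL = 1000 μL total → factor 1000/100 = 10
Step 2: 1 mL brought to 2 mL → factor 2/1 = 2
Step 3: 1000 μL + 4 mL = 5000 μL total → factor 5000/1000 = 5
Step 4: 1000 μL + 19 mL = 20000 μL total → factor 20000/1000 = 20
Step 5: 200 μL + 3.8 mL = 4000 μL total → factor 4000/200 = 20
Step 6: 200 μL brought to 4000 μL → factor 4000/200 = 20
Overall dilution factor = 10 × 2 × 5 × 20 × 20 × 20 = 8 × 10^5
Stock = 1.88 nM × 8 × 10^5 = 1.504 × 10^6 nM = 1.50 mM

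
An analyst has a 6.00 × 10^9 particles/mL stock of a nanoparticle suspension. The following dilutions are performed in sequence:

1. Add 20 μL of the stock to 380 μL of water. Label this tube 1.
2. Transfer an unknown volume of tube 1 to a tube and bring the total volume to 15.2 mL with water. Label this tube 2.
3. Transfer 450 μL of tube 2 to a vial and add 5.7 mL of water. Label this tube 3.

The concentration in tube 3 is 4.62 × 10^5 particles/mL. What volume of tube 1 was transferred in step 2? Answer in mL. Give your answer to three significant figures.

Step 1: 20 μL + 380 μL = 400 μL total → factor 400/20 = 20
Step 2: v brought to 15.2 mL → factor = 15.2 mL/v
Step 3: 450 μL + 5.7 mL = 6150 μL total → factor 6150/450 = 13.667
Product of known-step factors = 273.33
Overall factor = 6.00 × 10^9 particles/mL / (4.62 × 10^5 particles/mL) = 12987
Step-2 factor = 12987 / 273.33 = 47.513
v = 15.2 mL / 47.513 = 0.320 mL

0.320 mL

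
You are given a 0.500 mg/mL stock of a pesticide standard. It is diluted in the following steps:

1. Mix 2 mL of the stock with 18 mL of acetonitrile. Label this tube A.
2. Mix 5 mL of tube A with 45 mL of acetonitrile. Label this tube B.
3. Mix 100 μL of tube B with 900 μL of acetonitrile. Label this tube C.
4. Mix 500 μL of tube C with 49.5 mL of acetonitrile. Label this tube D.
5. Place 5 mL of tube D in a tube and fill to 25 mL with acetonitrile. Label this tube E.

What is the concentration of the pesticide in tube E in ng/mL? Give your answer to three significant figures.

1.00 ng/mL

Step 1: 2 mL + 18 mL = 20 mL total → factor 20/2 = 10
Step 2: 5 mL + 45 mL = 50 mL total → factor 50/5 = 10
Step 3: 100 μL + 900 μL = 1000 μL total → factor 1000/100 = 10
Step 4: 500 μL + 49.5 mL = 50000 μL total → factor 50000/500 = 100
Step 5: 5 mL brought to 25 mL → factor 25/5 = 5
Overall dilution factor = 10 × 10 × 10 × 100 × 5 = 5 × 10^5
Final = 0.500 mg/mL / 5 × 10^5 = 1.000 × 10^-6 mg/mL = 1.00 ng/mL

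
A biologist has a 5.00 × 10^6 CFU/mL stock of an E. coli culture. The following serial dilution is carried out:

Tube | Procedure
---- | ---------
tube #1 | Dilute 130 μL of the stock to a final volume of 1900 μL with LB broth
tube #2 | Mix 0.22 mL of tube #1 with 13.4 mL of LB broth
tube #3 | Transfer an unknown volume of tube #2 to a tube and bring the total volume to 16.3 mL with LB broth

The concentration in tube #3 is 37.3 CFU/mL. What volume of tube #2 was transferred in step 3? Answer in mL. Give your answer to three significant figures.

Step 1: 130 μL brought to 1900 μL → factor 1900/130 = 14.615
Step 2: 0.22 mL + 13.4 mL = 13.62 mL total → factor 13.62/0.22 = 61.909
Step 3: v brought to 16.3 mL → factor = 16.3 mL/v
Product of known-step factors = 904.83
Overall factor = 5.00 × 10^6 CFU/mL / (37.3 CFU/mL) = 1.3405 × 10^5
Step-3 factor = 1.3405 × 10^5 / 904.83 = 148.15
v = 16.3 mL / 148.15 = 0.110 mL

0.110 mL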